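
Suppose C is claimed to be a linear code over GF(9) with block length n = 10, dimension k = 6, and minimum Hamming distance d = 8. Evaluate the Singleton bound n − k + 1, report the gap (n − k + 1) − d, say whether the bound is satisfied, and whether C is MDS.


Singleton RHS = n − k + 1 = 5, slack = -3, bound violated (no such code; not MDS).

Singleton bound: d ≤ n − k + 1.
Here n = 10, k = 6, so n − k + 1 = 5.
Given d = 8, check d ≤ 5: NO.
Slack = (n − k + 1) − d = -3.
The slack is negative: d = 8 exceeds n − k + 1 = 5 by 3, so the Singleton bound is violated and no linear [10, 6, 8]_9 code can exist. In particular it is not MDS (MDS requires d = n − k + 1 exactly).
Description: the claimed parameters are [10, 6, 8]_9; such a code would be impossible (violates the Singleton bound).


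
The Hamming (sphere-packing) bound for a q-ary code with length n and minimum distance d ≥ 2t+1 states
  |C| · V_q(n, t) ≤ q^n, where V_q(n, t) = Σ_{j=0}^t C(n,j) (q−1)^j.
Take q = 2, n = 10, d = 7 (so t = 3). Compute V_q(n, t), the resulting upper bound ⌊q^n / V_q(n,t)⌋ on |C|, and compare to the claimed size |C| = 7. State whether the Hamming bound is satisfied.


V_q(n, t) = 176, q^n = 1024, Hamming bound = 5, |C| = 7 > bound (violated).

Step 1: Compute V_q(n, t) = Σ_{j=0}^3 C(n, j) (q−1)^j.
  j = 0: C(10,0)·(1)^0 = 1·1 = 1.
  j = 1: C(10,1)·(1)^1 = 10·1 = 10.
  j = 2: C(10,2)·(1)^2 = 45·1 = 45.
  j = 3: C(10,3)·(1)^3 = 120·1 = 120.
  V_q(n, t) = 1 + 10 + 45 + 120 = 176.
Step 2: q^n = 2^10 = 1024.
Step 3: Hamming bound ⌊q^n / V_q(n,t)⌋ = ⌊1024/176⌋ = 5.
Step 4: Compare |C| = 7 to 5: violated.
The claimed |C| lies above the Hamming bound, so no 2-ary code of length 10 with d ≥ 7 can have 7 codewords.


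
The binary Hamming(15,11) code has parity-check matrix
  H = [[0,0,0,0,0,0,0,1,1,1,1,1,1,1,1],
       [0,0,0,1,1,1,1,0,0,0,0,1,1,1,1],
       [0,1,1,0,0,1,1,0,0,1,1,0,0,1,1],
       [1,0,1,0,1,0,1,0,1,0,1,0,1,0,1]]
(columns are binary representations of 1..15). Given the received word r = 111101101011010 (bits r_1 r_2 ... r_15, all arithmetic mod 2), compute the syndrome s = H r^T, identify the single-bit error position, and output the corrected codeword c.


s = (0, 1, 0, 1)^T, error position = 5, corrected codeword c = 111111101011010

Compute s = H r^T mod 2 one row at a time:
  s_1 = 0 + 1 + 0 + 1 + 1 + 0 + 1 + 0 = 4 ≡ 0 (mod 2).
  s_2 = 1 + 0 + 1 + 1 + 1 + 0 + 1 + 0 = 5 ≡ 1 (mod 2).
  s_3 = 1 + 1 + 1 + 1 + 0 + 1 + 1 + 0 = 6 ≡ 0 (mod 2).
  s_4 = 1 + 1 + 0 + 1 + 1 + 1 + 0 + 0 = 5 ≡ 1 (mod 2).
s = (0, 1, 0, 1)^T — this equals column 5 of H (binary 0101), so error is at position 5.
Correct: flip bit 5 of r = 111101101011010 to get c = 111111101011010.


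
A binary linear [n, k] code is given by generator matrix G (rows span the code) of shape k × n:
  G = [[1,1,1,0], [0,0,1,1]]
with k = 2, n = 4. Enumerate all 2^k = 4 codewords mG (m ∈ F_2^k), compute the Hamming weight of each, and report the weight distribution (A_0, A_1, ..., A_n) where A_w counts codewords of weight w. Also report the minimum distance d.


Weight distribution: A_0 = 1, A_2 = 1, A_3 = 2. Minimum distance d = 2.

Enumerate all 2^2 = 4 messages m ∈ F_2^2.
For each, compute codeword c = mG in F_2^4, then tally its weight.
  m = 00 → c = 0000, weight = 0.
  m = 10 → c = 1110, weight = 3.
  m = 01 → c = 0011, weight = 2.
  m = 11 → c = 1101, weight = 3.
Tally weights:
  weight 0: 1 codewords.
  weight 2: 1 codewords.
  weight 3: 2 codewords.
Minimum distance d = smallest w > 0 with A_w > 0 = 2.
Sanity: Σ A_w = 4 = 2^2 = 4 ✓.


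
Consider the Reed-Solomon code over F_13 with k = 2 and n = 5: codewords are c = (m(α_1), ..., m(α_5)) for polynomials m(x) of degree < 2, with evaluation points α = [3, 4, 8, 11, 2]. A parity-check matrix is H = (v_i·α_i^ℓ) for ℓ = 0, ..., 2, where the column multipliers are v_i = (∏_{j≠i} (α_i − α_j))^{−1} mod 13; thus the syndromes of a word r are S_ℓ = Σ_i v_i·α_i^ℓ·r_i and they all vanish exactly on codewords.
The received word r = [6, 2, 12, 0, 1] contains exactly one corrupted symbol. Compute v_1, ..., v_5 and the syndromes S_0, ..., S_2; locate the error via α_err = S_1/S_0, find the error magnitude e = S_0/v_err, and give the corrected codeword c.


S = (1, 2, 4), error at position 5, error magnitude e = 4, c = [6, 2, 12, 0, 10].

Step 1: column multipliers v_i = (∏_{j≠i}(α_i − α_j))^{−1} mod 13.
  i = 1 (α = 3): (3−4)(3−8)(3−11)(3−2) = (−1)·(−5)·(−8)·1 = −40 ≡ 12, so v_1 = 12^{−1} = 12 (mod 13).
  i = 2 (α = 4): (4−3)(4−8)(4−11)(4−2) = 1·(−4)·(−7)·2 = 56 ≡ 4, so v_2 = 4^{−1} = 10 (mod 13).
  i = 3 (α = 8): (8−3)(8−4)(8−11)(8−2) = 5·4·(−3)·6 = −360 ≡ 4, so v_3 = 4^{−1} = 10 (mod 13).
  i = 4 (α = 11): (11−3)(11−4)(11−8)(11−2) = 8·7·3·9 = 1512 ≡ 4, so v_4 = 4^{−1} = 10 (mod 13).
  i = 5 (α = 2): (2−3)(2−4)(2−8)(2−11) = (−1)·(−2)·(−6)·(−9) = 108 ≡ 4, so v_5 = 4^{−1} = 10 (mod 13).
  v = [12, 10, 10, 10, 10].
Step 2: syndromes of r = [6, 2, 12, 0, 1] (all sums mod 13).
  S_0 = Σ v_i r_i = 12·6 + 10·2 + 10·12 + 10·0 + 10·1 = 222 ≡ 1.
  S_1 = Σ v_i α_i r_i = 12·3·6 + 10·4·2 + 10·8·12 + 10·11·0 + 10·2·1 = 1276 ≡ 2.
  α_i^2 mod 13 = [9, 3, 12, 4, 4].
  S_2 = Σ v_i α_i^2 r_i = 12·9·6 + 10·3·2 + 10·12·12 + 10·4·0 + 10·4·1 = 2188 ≡ 4.
  S = (1, 2, 4) ≠ 0, so r is not a codeword (an error is present).
Step 3: locate the error. For a single error e at position i, S_ℓ = v_i·e·α_i^ℓ, so α_err = S_1/S_0.
  S_0^{−1} = 1^{−1} = 1 (mod 13), so α_err = 2·1 = 2 ≡ 2 = α_5. Error position i = 5.
  Consistency check: S_2/S_1 = 4·7 = 28 ≡ 2 = α_err ✓ (single-error assumption holds).
Step 4: error magnitude e = S_0/v_5 = S_0·∏_{j≠5}(α_5 − α_j) = 1·4 = 4 ≡ 4 (mod 13).
Step 5: correct position 5: c_5 = r_5 − e = 1 − 4 ≡ 10 (mod 13). Hence c = [6, 2, 12, 0, 10].
  Check: interpolating c through the α_i gives m(x) = 5 + 9·x (degree < 2) with m(α_i) = c_i for every i, so c is indeed a codeword.


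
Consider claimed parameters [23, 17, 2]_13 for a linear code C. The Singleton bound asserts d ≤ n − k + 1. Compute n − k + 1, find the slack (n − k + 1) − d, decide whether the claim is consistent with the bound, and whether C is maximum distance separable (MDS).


Singleton RHS = n − k + 1 = 7, slack = 5, bound satisfied, not MDS.

Singleton bound: d ≤ n − k + 1.
Here n = 23, k = 17, so n − k + 1 = 7.
Given d = 2, check d ≤ 7: YES.
Slack = (n − k + 1) − d = 5.
The code is NOT MDS (slack = 5 > 0).
Description: the claimed parameters are [23, 17, 2]_13; such a code would be non-MDS.


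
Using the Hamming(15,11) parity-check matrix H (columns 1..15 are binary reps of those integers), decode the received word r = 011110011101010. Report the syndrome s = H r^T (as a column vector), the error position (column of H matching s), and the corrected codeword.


s = (1, 0, 0, 1)^T, error position = 9, corrected codeword c = 011110010101010

Compute s = H r^T mod 2 one row at a time:
  s_1 = 1 + 1 + 1 + 0 + 1 + 0 + 1 + 0 = 5 ≡ 1 (mod 2).
  s_2 = 1 + 1 + 0 + 0 + 1 + 0 + 1 + 0 = 4 ≡ 0 (mod 2).
  s_3 = 1 + 1 + 0 + 0 + 1 + 0 + 1 + 0 = 4 ≡ 0 (mod 2).
  s_4 = 0 + 1 + 1 + 0 + 1 + 0 + 0 + 0 = 3 ≡ 1 (mod 2).
s = (1, 0, 0, 1)^T — this equals column 9 of H (binary 1001), so error is at position 9.
Correct: flip bit 9 of r = 011110011101010 to get c = 011110010101010.


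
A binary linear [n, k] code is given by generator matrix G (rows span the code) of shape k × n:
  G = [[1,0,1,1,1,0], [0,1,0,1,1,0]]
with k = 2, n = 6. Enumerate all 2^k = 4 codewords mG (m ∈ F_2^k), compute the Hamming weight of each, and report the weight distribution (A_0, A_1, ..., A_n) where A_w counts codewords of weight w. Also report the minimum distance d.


Weight distribution: A_0 = 1, A_3 = 2, A_4 = 1. Minimum distance d = 3.

Enumerate all 2^2 = 4 messages m ∈ F_2^2.
For each, compute codeword c = mG in F_2^6, then tally its weight.
  m = 00 → c = 000000, weight = 0.
  m = 10 → c = 101110, weight = 4.
  m = 01 → c = 010110, weight = 3.
  m = 11 → c = 111000, weight = 3.
Tally weights:
  weight 0: 1 codewords.
  weight 3: 2 codewords.
  weight 4: 1 codewords.
Minimum distance d = smallest w > 0 with A_w > 0 = 3.
Sanity: Σ A_w = 4 = 2^2 = 4 ✓.


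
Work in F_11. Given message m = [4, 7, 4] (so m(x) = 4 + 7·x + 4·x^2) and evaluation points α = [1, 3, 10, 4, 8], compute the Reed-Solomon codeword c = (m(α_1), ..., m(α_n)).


c = [4, 6, 1, 8, 8]

Message polynomial: m(x) = 4 + 7·x + 4·x^2 (mod 11).
For each evaluation point α_i, compute m(α_i) mod 11:
  α_1 = 1: Horner steps 4 → 0 → 4, so m(1) = 4.
  α_2 = 3: Horner steps 4 → 8 → 6, so m(3) = 6.
  α_3 = 10: Horner steps 4 → 3 → 1, so m(10) = 1.
  α_4 = 4: Horner steps 4 → 1 → 8, so m(4) = 8.
  α_5 = 8: Horner steps 4 → 6 → 8, so m(8) = 8.
Codeword c = [4, 6, 1, 8, 8] ∈ F_11^5.


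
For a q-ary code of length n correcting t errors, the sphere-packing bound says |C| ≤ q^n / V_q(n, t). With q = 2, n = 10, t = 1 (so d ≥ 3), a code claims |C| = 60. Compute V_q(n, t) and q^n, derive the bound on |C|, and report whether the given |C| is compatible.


V_q(n, t) = 11, q^n = 1024, Hamming bound = 93, |C| = 60 ≤ bound (satisfied).

Step 1: Compute V_q(n, t) = Σ_{j=0}^1 C(n, j) (q−1)^j.
  j = 0: C(10,0)·(1)^0 = 1·1 = 1.
  j = 1: C(10,1)·(1)^1 = 10·1 = 10.
  V_q(n, t) = 1 + 10 = 11.
Step 2: q^n = 2^10 = 1024.
Step 3: Hamming bound ⌊q^n / V_q(n,t)⌋ = ⌊1024/11⌋ = 93.
Step 4: Compare |C| = 60 to 93: satisfied.
The claimed |C| lies below the Hamming bound.


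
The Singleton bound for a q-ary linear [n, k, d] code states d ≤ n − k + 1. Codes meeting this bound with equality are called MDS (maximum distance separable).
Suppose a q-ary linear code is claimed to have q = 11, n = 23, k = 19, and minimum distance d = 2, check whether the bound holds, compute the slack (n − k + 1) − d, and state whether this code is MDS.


Singleton RHS = n − k + 1 = 5, slack = 3, bound satisfied, not MDS.

Singleton bound: d ≤ n − k + 1.
Here n = 23, k = 19, so n − k + 1 = 5.
Given d = 2, check d ≤ 5: YES.
Slack = (n − k + 1) − d = 3.
The code is NOT MDS (slack = 3 > 0).
Description: the claimed parameters are [23, 19, 2]_11; such a code would be non-MDS.


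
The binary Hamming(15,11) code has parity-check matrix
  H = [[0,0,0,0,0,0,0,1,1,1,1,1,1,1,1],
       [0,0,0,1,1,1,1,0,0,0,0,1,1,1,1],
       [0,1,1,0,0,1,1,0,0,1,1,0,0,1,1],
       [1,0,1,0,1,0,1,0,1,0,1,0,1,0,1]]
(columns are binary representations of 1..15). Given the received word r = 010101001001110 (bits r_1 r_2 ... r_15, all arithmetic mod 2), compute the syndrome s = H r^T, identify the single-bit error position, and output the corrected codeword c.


s = (0, 1, 1, 0)^T, error position = 6, corrected codeword c = 010100001001110

Compute s = H r^T mod 2 one row at a time:
  s_1 = 0 + 1 + 0 + 0 + 1 + 1 + 1 + 0 = 4 ≡ 0 (mod 2).
  s_2 = 1 + 0 + 1 + 0 + 1 + 1 + 1 + 0 = 5 ≡ 1 (mod 2).
  s_3 = 1 + 0 + 1 + 0 + 0 + 0 + 1 + 0 = 3 ≡ 1 (mod 2).
  s_4 = 0 + 0 + 0 + 0 + 1 + 0 + 1 + 0 = 2 ≡ 0 (mod 2).
s = (0, 1, 1, 0)^T — this equals column 6 of H (binary 0110), so error is at position 6.
Correct: flip bit 6 of r = 010101001001110 to get c = 010100001001110.


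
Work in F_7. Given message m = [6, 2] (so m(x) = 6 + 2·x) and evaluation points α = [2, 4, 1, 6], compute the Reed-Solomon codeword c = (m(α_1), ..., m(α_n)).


c = [3, 0, 1, 4]

Message polynomial: m(x) = 6 + 2·x (mod 7).
For each evaluation point α_i, compute m(α_i) mod 7:
  α_1 = 2: Horner steps 2 → 3, so m(2) = 3.
  α_2 = 4: Horner steps 2 → 0, so m(4) = 0.
  α_3 = 1: Horner steps 2 → 1, so m(1) = 1.
  α_4 = 6: Horner steps 2 → 4, so m(6) = 4.
Codeword c = [3, 0, 1, 4] ∈ F_7^4.


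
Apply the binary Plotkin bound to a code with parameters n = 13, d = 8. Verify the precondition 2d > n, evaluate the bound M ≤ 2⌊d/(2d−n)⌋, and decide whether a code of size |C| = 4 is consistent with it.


Plotkin bound M ≤ 4; given |C| = 4 ≤ bound (satisfied).

Check applicability: 2d = 16, n = 13.
2d − n = 3 > 0, so Plotkin applies.
Compute d/(2d−n) = 8/3 ≈ 2.6667.
⌊d/(2d−n)⌋ = 2.
Plotkin bound: M ≤ 2·2 = 4.
Given |C| = 4, check: satisfied.
This |C| is at the Plotkin bound.


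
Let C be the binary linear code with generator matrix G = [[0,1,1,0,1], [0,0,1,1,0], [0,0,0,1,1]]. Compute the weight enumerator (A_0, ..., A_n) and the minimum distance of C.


Weight distribution: A_0 = 1, A_1 = 1, A_2 = 3, A_3 = 3. Minimum distance d = 1.

Enumerate all 2^3 = 8 messages m ∈ F_2^3.
For each, compute codeword c = mG in F_2^5, then tally its weight.
  m = 000 → c = 00000, weight = 0.
  m = 100 → c = 01101, weight = 3.
  m = 010 → c = 00110, weight = 2.
  m = 110 → c = 01011, weight = 3.
  m = 001 → c = 00011, weight = 2.
  m = 101 → c = 01110, weight = 3.
  m = 011 → c = 00101, weight = 2.
  m = 111 → c = 01000, weight = 1.
Tally weights:
  weight 0: 1 codewords.
  weight 1: 1 codewords.
  weight 2: 3 codewords.
  weight 3: 3 codewords.
Minimum distance d = smallest w > 0 with A_w > 0 = 1.
Sanity: Σ A_w = 8 = 2^3 = 8 ✓.


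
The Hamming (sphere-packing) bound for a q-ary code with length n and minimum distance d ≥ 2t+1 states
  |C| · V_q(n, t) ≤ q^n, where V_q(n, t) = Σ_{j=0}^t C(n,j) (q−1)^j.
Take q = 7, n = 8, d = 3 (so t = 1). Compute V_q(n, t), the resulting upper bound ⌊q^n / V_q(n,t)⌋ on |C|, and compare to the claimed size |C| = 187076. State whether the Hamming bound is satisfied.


V_q(n, t) = 49, q^n = 5764801, Hamming bound = 117649, |C| = 187076 > bound (violated).

Step 1: Compute V_q(n, t) = Σ_{j=0}^1 C(n, j) (q−1)^j.
  j = 0: C(8,0)·(6)^0 = 1·1 = 1.
  j = 1: C(8,1)·(6)^1 = 8·6 = 48.
  V_q(n, t) = 1 + 48 = 49.
Step 2: q^n = 7^8 = 5764801.
Step 3: Hamming bound ⌊q^n / V_q(n,t)⌋ = ⌊5764801/49⌋ = 117649.
Step 4: Compare |C| = 187076 to 117649: violated.
The claimed |C| lies above the Hamming bound, so no 7-ary code of length 8 with d ≥ 3 can have 187076 codewords.


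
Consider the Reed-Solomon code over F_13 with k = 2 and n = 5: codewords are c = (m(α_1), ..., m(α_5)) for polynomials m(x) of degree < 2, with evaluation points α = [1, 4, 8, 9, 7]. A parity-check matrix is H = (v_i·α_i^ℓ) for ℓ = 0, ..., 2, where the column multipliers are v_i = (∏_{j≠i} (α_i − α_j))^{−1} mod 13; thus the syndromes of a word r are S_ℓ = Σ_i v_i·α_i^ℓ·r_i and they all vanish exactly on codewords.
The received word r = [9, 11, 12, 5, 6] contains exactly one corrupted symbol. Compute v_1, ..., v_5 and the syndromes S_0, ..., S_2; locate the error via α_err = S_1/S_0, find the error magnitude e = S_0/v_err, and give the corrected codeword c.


S = (5, 7, 2), error at position 2, error magnitude e = 10, c = [9, 1, 12, 5, 6].

Step 1: column multipliers v_i = (∏_{j≠i}(α_i − α_j))^{−1} mod 13.
  i = 1 (α = 1): (1−4)(1−8)(1−9)(1−7) = (−3)·(−7)·(−8)·(−6) = 1008 ≡ 7, so v_1 = 7^{−1} = 2 (mod 13).
  i = 2 (α = 4): (4−1)(4−8)(4−9)(4−7) = 3·(−4)·(−5)·(−3) = −180 ≡ 2, so v_2 = 2^{−1} = 7 (mod 13).
  i = 3 (α = 8): (8−1)(8−4)(8−9)(8−7) = 7·4·(−1)·1 = −28 ≡ 11, so v_3 = 11^{−1} = 6 (mod 13).
  i = 4 (α = 9): (9−1)(9−4)(9−8)(9−7) = 8·5·1·2 = 80 ≡ 2, so v_4 = 2^{−1} = 7 (mod 13).
  i = 5 (α = 7): (7−1)(7−4)(7−8)(7−9) = 6·3·(−1)·(−2) = 36 ≡ 10, so v_5 = 10^{−1} = 4 (mod 13).
  v = [2, 7, 6, 7, 4].
Step 2: syndromes of r = [9, 11, 12, 5, 6] (all sums mod 13).
  S_0 = Σ v_i r_i = 2·9 + 7·11 + 6·12 + 7·5 + 4·6 = 226 ≡ 5.
  S_1 = Σ v_i α_i r_i = 2·1·9 + 7·4·11 + 6·8·12 + 7·9·5 + 4·7·6 = 1385 ≡ 7.
  α_i^2 mod 13 = [1, 3, 12, 3, 10].
  S_2 = Σ v_i α_i^2 r_i = 2·1·9 + 7·3·11 + 6·12·12 + 7·3·5 + 4·10·6 = 1458 ≡ 2.
  S = (5, 7, 2) ≠ 0, so r is not a codeword (an error is present).
Step 3: locate the error. For a single error e at position i, S_ℓ = v_i·e·α_i^ℓ, so α_err = S_1/S_0.
  S_0^{−1} = 5^{−1} = 8 (mod 13), so α_err = 7·8 = 56 ≡ 4 = α_2. Error position i = 2.
  Consistency check: S_2/S_1 = 2·2 = 4 ≡ 4 = α_err ✓ (single-error assumption holds).
Step 4: error magnitude e = S_0/v_2 = S_0·∏_{j≠2}(α_2 − α_j) = 5·2 = 10 ≡ 10 (mod 13).
Step 5: correct position 2: c_2 = r_2 − e = 11 − 10 ≡ 1 (mod 13). Hence c = [9, 1, 12, 5, 6].
  Check: interpolating c through the α_i gives m(x) = 3 + 6·x (degree < 2) with m(α_i) = c_i for every i, so c is indeed a codeword.


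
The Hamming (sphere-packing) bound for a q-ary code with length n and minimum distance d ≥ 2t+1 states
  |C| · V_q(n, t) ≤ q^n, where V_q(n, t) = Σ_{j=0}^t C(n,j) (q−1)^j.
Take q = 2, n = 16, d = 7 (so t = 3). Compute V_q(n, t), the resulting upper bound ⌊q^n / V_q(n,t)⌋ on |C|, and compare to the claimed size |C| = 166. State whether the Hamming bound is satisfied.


V_q(n, t) = 697, q^n = 65536, Hamming bound = 94, |C| = 166 > bound (violated).

Step 1: Compute V_q(n, t) = Σ_{j=0}^3 C(n, j) (q−1)^j.
  j = 0: C(16,0)·(1)^0 = 1·1 = 1.
  j = 1: C(16,1)·(1)^1 = 16·1 = 16.
  j = 2: C(16,2)·(1)^2 = 120·1 = 120.
  j = 3: C(16,3)·(1)^3 = 560·1 = 560.
  V_q(n, t) = 1 + 16 + 120 + 560 = 697.
Step 2: q^n = 2^16 = 65536.
Step 3: Hamming bound ⌊q^n / V_q(n,t)⌋ = ⌊65536/697⌋ = 94.
Step 4: Compare |C| = 166 to 94: violated.
The claimed |C| lies above the Hamming bound, so no 2-ary code of length 16 with d ≥ 7 can have 166 codewords.


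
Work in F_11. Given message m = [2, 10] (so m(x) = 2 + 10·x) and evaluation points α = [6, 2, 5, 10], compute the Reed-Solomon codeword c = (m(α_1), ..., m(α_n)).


c = [7, 0, 8, 3]

Message polynomial: m(x) = 2 + 10·x (mod 11).
For each evaluation point α_i, compute m(α_i) mod 11:
  α_1 = 6: Horner steps 10 → 7, so m(6) = 7.
  α_2 = 2: Horner steps 10 → 0, so m(2) = 0.
  α_3 = 5: Horner steps 10 → 8, so m(5) = 8.
  α_4 = 10: Horner steps 10 → 3, so m(10) = 3.
Codeword c = [7, 0, 8, 3] ∈ F_11^4.


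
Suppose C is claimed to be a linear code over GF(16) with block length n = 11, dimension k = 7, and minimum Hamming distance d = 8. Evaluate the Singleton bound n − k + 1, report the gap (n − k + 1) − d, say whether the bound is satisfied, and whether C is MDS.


Singleton RHS = n − k + 1 = 5, slack = -3, bound violated (no such code; not MDS).

Singleton bound: d ≤ n − k + 1.
Here n = 11, k = 7, so n − k + 1 = 5.
Given d = 8, check d ≤ 5: NO.
Slack = (n − k + 1) − d = -3.
The slack is negative: d = 8 exceeds n − k + 1 = 5 by 3, so the Singleton bound is violated and no linear [11, 7, 8]_16 code can exist. In particular it is not MDS (MDS requires d = n − k + 1 exactly).
Description: the claimed parameters are [11, 7, 8]_16; such a code would be impossible (violates the Singleton bound).


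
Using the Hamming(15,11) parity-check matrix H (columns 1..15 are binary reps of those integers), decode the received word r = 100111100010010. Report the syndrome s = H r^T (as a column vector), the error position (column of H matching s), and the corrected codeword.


s = (0, 1, 0, 0)^T, error position = 4, corrected codeword c = 100011100010010

Compute s = H r^T mod 2 one row at a time:
  s_1 = 0 + 0 + 0 + 1 + 0 + 0 + 1 + 0 = 2 ≡ 0 (mod 2).
  s_2 = 1 + 1 + 1 + 1 + 0 + 0 + 1 + 0 = 5 ≡ 1 (mod 2).
  s_3 = 0 + 0 + 1 + 1 + 0 + 1 + 1 + 0 = 4 ≡ 0 (mod 2).
  s_4 = 1 + 0 + 1 + 1 + 0 + 1 + 0 + 0 = 4 ≡ 0 (mod 2).
s = (0, 1, 0, 0)^T — this equals column 4 of H (binary 0100), so error is at position 4.
Correct: flip bit 4 of r = 100111100010010 to get c = 100011100010010.


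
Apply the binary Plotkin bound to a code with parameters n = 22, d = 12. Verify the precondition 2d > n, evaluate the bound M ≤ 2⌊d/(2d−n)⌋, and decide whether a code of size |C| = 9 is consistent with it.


Plotkin bound M ≤ 12; given |C| = 9 ≤ bound (satisfied).

Check applicability: 2d = 24, n = 22.
2d − n = 2 > 0, so Plotkin applies.
Compute d/(2d−n) = 12/2 ≈ 6.0000.
⌊d/(2d−n)⌋ = 6.
Plotkin bound: M ≤ 2·6 = 12.
Given |C| = 9, check: satisfied.
This |C| is below the Plotkin bound.


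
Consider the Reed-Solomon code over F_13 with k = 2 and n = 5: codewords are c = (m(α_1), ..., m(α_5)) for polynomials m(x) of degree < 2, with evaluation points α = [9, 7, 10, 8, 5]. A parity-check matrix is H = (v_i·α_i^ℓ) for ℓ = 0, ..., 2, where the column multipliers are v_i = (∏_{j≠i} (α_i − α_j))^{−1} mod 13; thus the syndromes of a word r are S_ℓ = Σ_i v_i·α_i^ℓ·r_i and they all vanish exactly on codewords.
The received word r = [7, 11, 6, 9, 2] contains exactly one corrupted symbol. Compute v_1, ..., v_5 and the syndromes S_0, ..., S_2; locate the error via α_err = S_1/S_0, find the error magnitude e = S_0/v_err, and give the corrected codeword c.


S = (10, 9, 12), error at position 3, error magnitude e = 1, c = [7, 11, 5, 9, 2].

Step 1: column multipliers v_i = (∏_{j≠i}(α_i − α_j))^{−1} mod 13.
  i = 1 (α = 9): (9−7)(9−10)(9−8)(9−5) = 2·(−1)·1·4 = −8 ≡ 5, so v_1 = 5^{−1} = 8 (mod 13).
  i = 2 (α = 7): (7−9)(7−10)(7−8)(7−5) = (−2)·(−3)·(−1)·2 = −12 ≡ 1, so v_2 = 1^{−1} = 1 (mod 13).
  i = 3 (α = 10): (10−9)(10−7)(10−8)(10−5) = 1·3·2·5 = 30 ≡ 4, so v_3 = 4^{−1} = 10 (mod 13).
  i = 4 (α = 8): (8−9)(8−7)(8−10)(8−5) = (−1)·1·(−2)·3 = 6 ≡ 6, so v_4 = 6^{−1} = 11 (mod 13).
  i = 5 (α = 5): (5−9)(5−7)(5−10)(5−8) = (−4)·(−2)·(−5)·(−3) = 120 ≡ 3, so v_5 = 3^{−1} = 9 (mod 13).
  v = [8, 1, 10, 11, 9].
Step 2: syndromes of r = [7, 11, 6, 9, 2] (all sums mod 13).
  S_0 = Σ v_i r_i = 8·7 + 1·11 + 10·6 + 11·9 + 9·2 = 244 ≡ 10.
  S_1 = Σ v_i α_i r_i = 8·9·7 + 1·7·11 + 10·10·6 + 11·8·9 + 9·5·2 = 2063 ≡ 9.
  α_i^2 mod 13 = [3, 10, 9, 12, 12].
  S_2 = Σ v_i α_i^2 r_i = 8·3·7 + 1·10·11 + 10·9·6 + 11·12·9 + 9·12·2 = 2222 ≡ 12.
  S = (10, 9, 12) ≠ 0, so r is not a codeword (an error is present).
Step 3: locate the error. For a single error e at position i, S_ℓ = v_i·e·α_i^ℓ, so α_err = S_1/S_0.
  S_0^{−1} = 10^{−1} = 4 (mod 13), so α_err = 9·4 = 36 ≡ 10 = α_3. Error position i = 3.
  Consistency check: S_2/S_1 = 12·3 = 36 ≡ 10 = α_err ✓ (single-error assumption holds).
Step 4: error magnitude e = S_0/v_3 = S_0·∏_{j≠3}(α_3 − α_j) = 10·4 = 40 ≡ 1 (mod 13).
Step 5: correct position 3: c_3 = r_3 − e = 6 − 1 ≡ 5 (mod 13). Hence c = [7, 11, 5, 9, 2].
  Check: interpolating c through the α_i gives m(x) = 12 + 11·x (degree < 2) with m(α_i) = c_i for every i, so c is indeed a codeword.


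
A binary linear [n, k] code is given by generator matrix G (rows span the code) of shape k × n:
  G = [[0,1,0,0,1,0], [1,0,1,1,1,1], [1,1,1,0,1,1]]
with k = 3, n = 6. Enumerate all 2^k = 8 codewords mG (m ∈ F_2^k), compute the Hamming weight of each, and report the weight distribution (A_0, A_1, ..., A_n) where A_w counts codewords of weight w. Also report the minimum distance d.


Weight distribution: A_0 = 1, A_2 = 3, A_3 = 1, A_5 = 3. Minimum distance d = 2.

Enumerate all 2^3 = 8 messages m ∈ F_2^3.
For each, compute codeword c = mG in F_2^6, then tally its weight.
  m = 000 → c = 000000, weight = 0.
  m = 100 → c = 010010, weight = 2.
  m = 010 → c = 101111, weight = 5.
  m = 110 → c = 111101, weight = 5.
  m = 001 → c = 111011, weight = 5.
  m = 101 → c = 101001, weight = 3.
  m = 011 → c = 010100, weight = 2.
  m = 111 → c = 000110, weight = 2.
Tally weights:
  weight 0: 1 codewords.
  weight 2: 3 codewords.
  weight 3: 1 codewords.
  weight 5: 3 codewords.
Minimum distance d = smallest w > 0 with A_w > 0 = 2.
Sanity: Σ A_w = 8 = 2^3 = 8 ✓.


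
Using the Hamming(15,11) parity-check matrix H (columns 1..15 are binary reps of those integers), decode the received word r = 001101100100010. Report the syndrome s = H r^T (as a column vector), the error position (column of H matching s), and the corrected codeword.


s = (0, 0, 1, 0)^T, error position = 2, corrected codeword c = 011101100100010

Compute s = H r^T mod 2 one row at a time:
  s_1 = 0 + 0 + 1 + 0 + 0 + 0 + 1 + 0 = 2 ≡ 0 (mod 2).
  s_2 = 1 + 0 + 1 + 1 + 0 + 0 + 1 + 0 = 4 ≡ 0 (mod 2).
  s_3 = 0 + 1 + 1 + 1 + 1 + 0 + 1 + 0 = 5 ≡ 1 (mod 2).
  s_4 = 0 + 1 + 0 + 1 + 0 + 0 + 0 + 0 = 2 ≡ 0 (mod 2).
s = (0, 0, 1, 0)^T — this equals column 2 of H (binary 0010), so error is at position 2.
Correct: flip bit 2 of r = 001101100100010 to get c = 011101100100010.


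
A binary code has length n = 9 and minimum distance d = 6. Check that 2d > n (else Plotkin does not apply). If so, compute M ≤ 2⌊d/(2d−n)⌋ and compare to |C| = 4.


Plotkin bound M ≤ 4; given |C| = 4 ≤ bound (satisfied).

Check applicability: 2d = 12, n = 9.
2d − n = 3 > 0, so Plotkin applies.
Compute d/(2d−n) = 6/3 ≈ 2.0000.
⌊d/(2d−n)⌋ = 2.
Plotkin bound: M ≤ 2·2 = 4.
Given |C| = 4, check: satisfied.
This |C| is at the Plotkin bound.


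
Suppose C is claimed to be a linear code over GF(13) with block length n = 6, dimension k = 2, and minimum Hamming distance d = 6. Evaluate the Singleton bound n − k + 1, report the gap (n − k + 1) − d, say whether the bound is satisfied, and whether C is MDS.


Singleton RHS = n − k + 1 = 5, slack = -1, bound violated (no such code; not MDS).

Singleton bound: d ≤ n − k + 1.
Here n = 6, k = 2, so n − k + 1 = 5.
Given d = 6, check d ≤ 5: NO.
Slack = (n − k + 1) − d = -1.
The slack is negative: d = 6 exceeds n − k + 1 = 5 by 1, so the Singleton bound is violated and no linear [6, 2, 6]_13 code can exist. In particular it is not MDS (MDS requires d = n − k + 1 exactly).
Description: the claimed parameters are [6, 2, 6]_13; such a code would be impossible (violates the Singleton bound).


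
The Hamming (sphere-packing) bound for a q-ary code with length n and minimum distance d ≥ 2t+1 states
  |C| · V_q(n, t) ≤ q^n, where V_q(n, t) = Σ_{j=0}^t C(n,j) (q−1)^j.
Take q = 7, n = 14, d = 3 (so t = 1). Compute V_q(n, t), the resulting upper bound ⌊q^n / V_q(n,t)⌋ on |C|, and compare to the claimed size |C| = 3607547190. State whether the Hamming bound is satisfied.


V_q(n, t) = 85, q^n = 678223072849, Hamming bound = 7979094974, |C| = 3607547190 ≤ bound (satisfied).

Step 1: Compute V_q(n, t) = Σ_{j=0}^1 C(n, j) (q−1)^j.
  j = 0: C(14,0)·(6)^0 = 1·1 = 1.
  j = 1: C(14,1)·(6)^1 = 14·6 = 84.
  V_q(n, t) = 1 + 84 = 85.
Step 2: q^n = 7^14 = 678223072849.
Step 3: Hamming bound ⌊q^n / V_q(n,t)⌋ = ⌊678223072849/85⌋ = 7979094974.
Step 4: Compare |C| = 3607547190 to 7979094974: satisfied.
The claimed |C| lies below the Hamming bound.


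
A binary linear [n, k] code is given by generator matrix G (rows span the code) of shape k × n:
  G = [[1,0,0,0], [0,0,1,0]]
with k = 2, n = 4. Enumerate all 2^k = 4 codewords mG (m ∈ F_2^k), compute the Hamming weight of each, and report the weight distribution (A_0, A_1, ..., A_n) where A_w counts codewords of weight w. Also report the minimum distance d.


Weight distribution: A_0 = 1, A_1 = 2, A_2 = 1. Minimum distance d = 1.

Enumerate all 2^2 = 4 messages m ∈ F_2^2.
For each, compute codeword c = mG in F_2^4, then tally its weight.
  m = 00 → c = 0000, weight = 0.
  m = 10 → c = 1000, weight = 1.
  m = 01 → c = 0010, weight = 1.
  m = 11 → c = 1010, weight = 2.
Tally weights:
  weight 0: 1 codewords.
  weight 1: 2 codewords.
  weight 2: 1 codewords.
Minimum distance d = smallest w > 0 with A_w > 0 = 1.
Sanity: Σ A_w = 4 = 2^2 = 4 ✓.


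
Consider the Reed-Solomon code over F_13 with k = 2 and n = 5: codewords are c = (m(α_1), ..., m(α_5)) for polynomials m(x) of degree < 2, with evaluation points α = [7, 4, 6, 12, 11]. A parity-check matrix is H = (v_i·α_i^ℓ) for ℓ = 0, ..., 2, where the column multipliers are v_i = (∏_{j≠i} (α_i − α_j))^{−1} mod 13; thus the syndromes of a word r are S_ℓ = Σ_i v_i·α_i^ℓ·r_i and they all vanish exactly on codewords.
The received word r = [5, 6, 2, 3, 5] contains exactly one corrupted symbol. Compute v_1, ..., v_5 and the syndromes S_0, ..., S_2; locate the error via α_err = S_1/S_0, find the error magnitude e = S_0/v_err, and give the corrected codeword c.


S = (12, 6, 3), error at position 1, error magnitude e = 5, c = [0, 6, 2, 3, 5].

Step 1: column multipliers v_i = (∏_{j≠i}(α_i − α_j))^{−1} mod 13.
  i = 1 (α = 7): (7−4)(7−6)(7−12)(7−11) = 3·1·(−5)·(−4) = 60 ≡ 8, so v_1 = 8^{−1} = 5 (mod 13).
  i = 2 (α = 4): (4−7)(4−6)(4−12)(4−11) = (−3)·(−2)·(−8)·(−7) = 336 ≡ 11, so v_2 = 11^{−1} = 6 (mod 13).
  i = 3 (α = 6): (6−7)(6−4)(6−12)(6−11) = (−1)·2·(−6)·(−5) = −60 ≡ 5, so v_3 = 5^{−1} = 8 (mod 13).
  i = 4 (α = 12): (12−7)(12−4)(12−6)(12−11) = 5·8·6·1 = 240 ≡ 6, so v_4 = 6^{−1} = 11 (mod 13).
  i = 5 (α = 11): (11−7)(11−4)(11−6)(11−12) = 4·7·5·(−1) = −140 ≡ 3, so v_5 = 3^{−1} = 9 (mod 13).
  v = [5, 6, 8, 11, 9].
Step 2: syndromes of r = [5, 6, 2, 3, 5] (all sums mod 13).
  S_0 = Σ v_i r_i = 5·5 + 6·6 + 8·2 + 11·3 + 9·5 = 155 ≡ 12.
  S_1 = Σ v_i α_i r_i = 5·7·5 + 6·4·6 + 8·6·2 + 11·12·3 + 9·11·5 = 1306 ≡ 6.
  α_i^2 mod 13 = [10, 3, 10, 1, 4].
  S_2 = Σ v_i α_i^2 r_i = 5·10·5 + 6·3·6 + 8·10·2 + 11·1·3 + 9·4·5 = 731 ≡ 3.
  S = (12, 6, 3) ≠ 0, so r is not a codeword (an error is present).
Step 3: locate the error. For a single error e at position i, S_ℓ = v_i·e·α_i^ℓ, so α_err = S_1/S_0.
  S_0^{−1} = 12^{−1} = 12 (mod 13), so α_err = 6·12 = 72 ≡ 7 = α_1. Error position i = 1.
  Consistency check: S_2/S_1 = 3·11 = 33 ≡ 7 = α_err ✓ (single-error assumption holds).
Step 4: error magnitude e = S_0/v_1 = S_0·∏_{j≠1}(α_1 − α_j) = 12·8 = 96 ≡ 5 (mod 13).
Step 5: correct position 1: c_1 = r_1 − e = 5 − 5 ≡ 0 (mod 13). Hence c = [0, 6, 2, 3, 5].
  Check: interpolating c through the α_i gives m(x) = 1 + 11·x (degree < 2) with m(α_i) = c_i for every i, so c is indeed a codeword.


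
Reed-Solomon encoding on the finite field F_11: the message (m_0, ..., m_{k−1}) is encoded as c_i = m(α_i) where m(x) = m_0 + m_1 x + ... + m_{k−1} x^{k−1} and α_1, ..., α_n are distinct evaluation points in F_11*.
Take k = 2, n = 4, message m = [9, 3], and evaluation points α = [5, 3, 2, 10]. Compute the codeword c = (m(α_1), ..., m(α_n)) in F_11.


c = [2, 7, 4, 6]

Message polynomial: m(x) = 9 + 3·x (mod 11).
For each evaluation point α_i, compute m(α_i) mod 11:
  α_1 = 5: Horner steps 3 → 2, so m(5) = 2.
  α_2 = 3: Horner steps 3 → 7, so m(3) = 7.
  α_3 = 2: Horner steps 3 → 4, so m(2) = 4.
  α_4 = 10: Horner steps 3 → 6, so m(10) = 6.
Codeword c = [2, 7, 4, 6] ∈ F_11^4.


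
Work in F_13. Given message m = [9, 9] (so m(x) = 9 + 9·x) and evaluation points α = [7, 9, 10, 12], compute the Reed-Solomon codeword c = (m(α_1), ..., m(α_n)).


c = [7, 12, 8, 0]

Message polynomial: m(x) = 9 + 9·x (mod 13).
For each evaluation point α_i, compute m(α_i) mod 13:
  α_1 = 7: Horner steps 9 → 7, so m(7) = 7.
  α_2 = 9: Horner steps 9 → 12, so m(9) = 12.
  α_3 = 10: Horner steps 9 → 8, so m(10) = 8.
  α_4 = 12: Horner steps 9 → 0, so m(12) = 0.
Codeword c = [7, 12, 8, 0] ∈ F_13^4.


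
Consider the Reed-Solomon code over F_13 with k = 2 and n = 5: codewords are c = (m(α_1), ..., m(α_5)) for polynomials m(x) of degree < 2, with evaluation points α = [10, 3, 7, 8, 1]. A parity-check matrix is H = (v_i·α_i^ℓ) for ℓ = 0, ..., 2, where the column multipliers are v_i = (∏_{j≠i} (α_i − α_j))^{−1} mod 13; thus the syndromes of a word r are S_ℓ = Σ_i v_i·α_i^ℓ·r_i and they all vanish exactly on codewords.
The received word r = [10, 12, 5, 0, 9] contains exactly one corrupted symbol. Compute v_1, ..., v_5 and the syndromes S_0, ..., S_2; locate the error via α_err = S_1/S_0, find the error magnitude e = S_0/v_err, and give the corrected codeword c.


S = (7, 5, 11), error at position 1, error magnitude e = 7, c = [3, 12, 5, 0, 9].

Step 1: column multipliers v_i = (∏_{j≠i}(α_i − α_j))^{−1} mod 13.
  i = 1 (α = 10): (10−3)(10−7)(10−8)(10−1) = 7·3·2·9 = 378 ≡ 1, so v_1 = 1^{−1} = 1 (mod 13).
  i = 2 (α = 3): (3−10)(3−7)(3−8)(3−1) = (−7)·(−4)·(−5)·2 = −280 ≡ 6, so v_2 = 6^{−1} = 11 (mod 13).
  i = 3 (α = 7): (7−10)(7−3)(7−8)(7−1) = (−3)·4·(−1)·6 = 72 ≡ 7, so v_3 = 7^{−1} = 2 (mod 13).
  i = 4 (α = 8): (8−10)(8−3)(8−7)(8−1) = (−2)·5·1·7 = −70 ≡ 8, so v_4 = 8^{−1} = 5 (mod 13).
  i = 5 (α = 1): (1−10)(1−3)(1−7)(1−8) = (−9)·(−2)·(−6)·(−7) = 756 ≡ 2, so v_5 = 2^{−1} = 7 (mod 13).
  v = [1, 11, 2, 5, 7].
Step 2: syndromes of r = [10, 12, 5, 0, 9] (all sums mod 13).
  S_0 = Σ v_i r_i = 1·10 + 11·12 + 2·5 + 5·0 + 7·9 = 215 ≡ 7.
  S_1 = Σ v_i α_i r_i = 1·10·10 + 11·3·12 + 2·7·5 + 5·8·0 + 7·1·9 = 629 ≡ 5.
  α_i^2 mod 13 = [9, 9, 10, 12, 1].
  S_2 = Σ v_i α_i^2 r_i = 1·9·10 + 11·9·12 + 2·10·5 + 5·12·0 + 7·1·9 = 1441 ≡ 11.
  S = (7, 5, 11) ≠ 0, so r is not a codeword (an error is present).
Step 3: locate the error. For a single error e at position i, S_ℓ = v_i·e·α_i^ℓ, so α_err = S_1/S_0.
  S_0^{−1} = 7^{−1} = 2 (mod 13), so α_err = 5·2 = 10 ≡ 10 = α_1. Error position i = 1.
  Consistency check: S_2/S_1 = 11·8 = 88 ≡ 10 = α_err ✓ (single-error assumption holds).
Step 4: error magnitude e = S_0/v_1 = S_0·∏_{j≠1}(α_1 − α_j) = 7·1 = 7 ≡ 7 (mod 13).
Step 5: correct position 1: c_1 = r_1 − e = 10 − 7 ≡ 3 (mod 13). Hence c = [3, 12, 5, 0, 9].
  Check: interpolating c through the α_i gives m(x) = 1 + 8·x (degree < 2) with m(α_i) = c_i for every i, so c is indeed a codeword.


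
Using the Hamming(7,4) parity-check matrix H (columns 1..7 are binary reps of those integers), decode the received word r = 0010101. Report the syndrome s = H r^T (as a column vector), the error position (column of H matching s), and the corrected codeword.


s = (0, 0, 1)^T, error position = 1, corrected codeword c = 1010101

Compute s = H r^T mod 2 one row at a time:
  s_1 = 0 + 1 + 0 + 1 = 2 ≡ 0 (mod 2).
  s_2 = 0 + 1 + 0 + 1 = 2 ≡ 0 (mod 2).
  s_3 = 0 + 1 + 1 + 1 = 3 ≡ 1 (mod 2).
s = (0, 0, 1)^T — this equals column 1 of H (binary 001), so error is at position 1.
Correct: flip bit 1 of r = 0010101 to get c = 1010101.


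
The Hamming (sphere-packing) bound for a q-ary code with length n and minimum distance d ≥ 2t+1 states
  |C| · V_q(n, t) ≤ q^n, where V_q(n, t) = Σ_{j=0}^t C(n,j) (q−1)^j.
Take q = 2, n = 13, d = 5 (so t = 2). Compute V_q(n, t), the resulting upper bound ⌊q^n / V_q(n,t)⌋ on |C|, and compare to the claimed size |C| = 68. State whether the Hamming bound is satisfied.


V_q(n, t) = 92, q^n = 8192, Hamming bound = 89, |C| = 68 ≤ bound (satisfied).

Step 1: Compute V_q(n, t) = Σ_{j=0}^2 C(n, j) (q−1)^j.
  j = 0: C(13,0)·(1)^0 = 1·1 = 1.
  j = 1: C(13,1)·(1)^1 = 13·1 = 13.
  j = 2: C(13,2)·(1)^2 = 78·1 = 78.
  V_q(n, t) = 1 + 13 + 78 = 92.
Step 2: q^n = 2^13 = 8192.
Step 3: Hamming bound ⌊q^n / V_q(n,t)⌋ = ⌊8192/92⌋ = 89.
Step 4: Compare |C| = 68 to 89: satisfied.
The claimed |C| lies below the Hamming bound.


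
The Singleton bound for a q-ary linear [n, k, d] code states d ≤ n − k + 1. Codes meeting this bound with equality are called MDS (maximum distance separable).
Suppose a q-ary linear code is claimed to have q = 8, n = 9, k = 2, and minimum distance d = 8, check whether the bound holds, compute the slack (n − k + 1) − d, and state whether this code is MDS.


Singleton RHS = n − k + 1 = 8, slack = 0, bound satisfied, MDS.

Singleton bound: d ≤ n − k + 1.
Here n = 9, k = 2, so n − k + 1 = 8.
Given d = 8, check d ≤ 8: YES.
Slack = (n − k + 1) − d = 0.
The code is MDS (slack = 0).
Description: the claimed parameters are [9, 2, 8]_8; such a code would be MDS (meets Singleton bound).


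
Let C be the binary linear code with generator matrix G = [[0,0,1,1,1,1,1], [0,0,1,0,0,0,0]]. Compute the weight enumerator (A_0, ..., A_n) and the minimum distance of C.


Weight distribution: A_0 = 1, A_1 = 1, A_4 = 1, A_5 = 1. Minimum distance d = 1.

Enumerate all 2^2 = 4 messages m ∈ F_2^2.
For each, compute codeword c = mG in F_2^7, then tally its weight.
  m = 00 → c = 0000000, weight = 0.
  m = 10 → c = 0011111, weight = 5.
  m = 01 → c = 0010000, weight = 1.
  m = 11 → c = 0001111, weight = 4.
Tally weights:
  weight 0: 1 codewords.
  weight 1: 1 codewords.
  weight 4: 1 codewords.
  weight 5: 1 codewords.
Minimum distance d = smallest w > 0 with A_w > 0 = 1.
Sanity: Σ A_w = 4 = 2^2 = 4 ✓.


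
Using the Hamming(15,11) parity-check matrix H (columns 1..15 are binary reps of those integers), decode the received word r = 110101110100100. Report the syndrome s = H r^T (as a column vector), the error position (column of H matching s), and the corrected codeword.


s = (1, 0, 0, 1)^T, error position = 9, corrected codeword c = 110101111100100

Compute s = H r^T mod 2 one row at a time:
  s_1 = 1 + 0 + 1 + 0 + 0 + 1 + 0 + 0 = 3 ≡ 1 (mod 2).
  s_2 = 1 + 0 + 1 + 1 + 0 + 1 + 0 + 0 = 4 ≡ 0 (mod 2).
  s_3 = 1 + 0 + 1 + 1 + 1 + 0 + 0 + 0 = 4 ≡ 0 (mod 2).
  s_4 = 1 + 0 + 0 + 1 + 0 + 0 + 1 + 0 = 3 ≡ 1 (mod 2).
s = (1, 0, 0, 1)^T — this equals column 9 of H (binary 1001), so error is at position 9.
Correct: flip bit 9 of r = 110101110100100 to get c = 110101111100100.


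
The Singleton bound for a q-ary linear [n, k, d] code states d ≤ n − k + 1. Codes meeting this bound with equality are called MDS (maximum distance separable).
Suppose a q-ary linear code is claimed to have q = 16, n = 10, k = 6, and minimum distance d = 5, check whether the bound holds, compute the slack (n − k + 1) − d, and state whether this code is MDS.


Singleton RHS = n − k + 1 = 5, slack = 0, bound satisfied, MDS.

Singleton bound: d ≤ n − k + 1.
Here n = 10, k = 6, so n − k + 1 = 5.
Given d = 5, check d ≤ 5: YES.
Slack = (n − k + 1) − d = 0.
The code is MDS (slack = 0).
Description: the claimed parameters are [10, 6, 5]_16; such a code would be MDS (meets Singleton bound).


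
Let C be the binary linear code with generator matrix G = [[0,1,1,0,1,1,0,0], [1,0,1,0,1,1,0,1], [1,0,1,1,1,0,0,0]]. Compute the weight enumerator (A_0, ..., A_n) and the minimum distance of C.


Weight distribution: A_0 = 1, A_3 = 2, A_4 = 3, A_5 = 2. Minimum distance d = 3.

Enumerate all 2^3 = 8 messages m ∈ F_2^3.
For each, compute codeword c = mG in F_2^8, then tally its weight.
  m = 000 → c = 00000000, weight = 0.
  m = 100 → c = 01101100, weight = 4.
  m = 010 → c = 10101101, weight = 5.
  m = 110 → c = 11000001, weight = 3.
  m = 001 → c = 10111000, weight = 4.
  m = 101 → c = 11010100, weight = 4.
  m = 011 → c = 00010101, weight = 3.
  m = 111 → c = 01111001, weight = 5.
Tally weights:
  weight 0: 1 codewords.
  weight 3: 2 codewords.
  weight 4: 3 codewords.
  weight 5: 2 codewords.
Minimum distance d = smallest w > 0 with A_w > 0 = 3.
Sanity: Σ A_w = 8 = 2^3 = 8 ✓.


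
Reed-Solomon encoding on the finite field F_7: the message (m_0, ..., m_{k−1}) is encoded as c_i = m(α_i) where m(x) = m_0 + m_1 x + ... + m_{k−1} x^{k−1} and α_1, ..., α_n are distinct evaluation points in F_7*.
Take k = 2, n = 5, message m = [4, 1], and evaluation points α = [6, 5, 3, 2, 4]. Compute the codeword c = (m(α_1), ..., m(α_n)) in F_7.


c = [3, 2, 0, 6, 1]

Message polynomial: m(x) = 4 + 1·x (mod 7).
For each evaluation point α_i, compute m(α_i) mod 7:
  α_1 = 6: Horner steps 1 → 3, so m(6) = 3.
  α_2 = 5: Horner steps 1 → 2, so m(5) = 2.
  α_3 = 3: Horner steps 1 → 0, so m(3) = 0.
  α_4 = 2: Horner steps 1 → 6, so m(2) = 6.
  α_5 = 4: Horner steps 1 → 1, so m(4) = 1.
Codeword c = [3, 2, 0, 6, 1] ∈ F_7^5.


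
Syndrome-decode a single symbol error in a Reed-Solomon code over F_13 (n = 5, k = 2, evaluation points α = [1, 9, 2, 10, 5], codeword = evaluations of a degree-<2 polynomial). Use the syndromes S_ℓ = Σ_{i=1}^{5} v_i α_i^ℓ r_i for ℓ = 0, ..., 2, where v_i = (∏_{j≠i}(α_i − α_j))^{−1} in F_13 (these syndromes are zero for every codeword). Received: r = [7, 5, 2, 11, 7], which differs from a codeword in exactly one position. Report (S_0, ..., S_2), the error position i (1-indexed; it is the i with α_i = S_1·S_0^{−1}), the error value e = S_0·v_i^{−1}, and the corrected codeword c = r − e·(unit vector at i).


S = (12, 12, 12), error at position 1, error magnitude e = 11, c = [9, 5, 2, 11, 7].

Step 1: column multipliers v_i = (∏_{j≠i}(α_i − α_j))^{−1} mod 13.
  i = 1 (α = 1): (1−9)(1−2)(1−10)(1−5) = (−8)·(−1)·(−9)·(−4) = 288 ≡ 2, so v_1 = 2^{−1} = 7 (mod 13).
  i = 2 (α = 9): (9−1)(9−2)(9−10)(9−5) = 8·7·(−1)·4 = −224 ≡ 10, so v_2 = 10^{−1} = 4 (mod 13).
  i = 3 (α = 2): (2−1)(2−9)(2−10)(2−5) = 1·(−7)·(−8)·(−3) = −168 ≡ 1, so v_3 = 1^{−1} = 1 (mod 13).
  i = 4 (α = 10): (10−1)(10−9)(10−2)(10−5) = 9·1·8·5 = 360 ≡ 9, so v_4 = 9^{−1} = 3 (mod 13).
  i = 5 (α = 5): (5−1)(5−9)(5−2)(5−10) = 4·(−4)·3·(−5) = 240 ≡ 6, so v_5 = 6^{−1} = 11 (mod 13).
  v = [7, 4, 1, 3, 11].
Step 2: syndromes of r = [7, 5, 2, 11, 7] (all sums mod 13).
  S_0 = Σ v_i r_i = 7·7 + 4·5 + 1·2 + 3·11 + 11·7 = 181 ≡ 12.
  S_1 = Σ v_i α_i r_i = 7·1·7 + 4·9·5 + 1·2·2 + 3·10·11 + 11·5·7 = 948 ≡ 12.
  α_i^2 mod 13 = [1, 3, 4, 9, 12].
  S_2 = Σ v_i α_i^2 r_i = 7·1·7 + 4·3·5 + 1·4·2 + 3·9·11 + 11·12·7 = 1338 ≡ 12.
  S = (12, 12, 12) ≠ 0, so r is not a codeword (an error is present).
Step 3: locate the error. For a single error e at position i, S_ℓ = v_i·e·α_i^ℓ, so α_err = S_1/S_0.
  S_0^{−1} = 12^{−1} = 12 (mod 13), so α_err = 12·12 = 144 ≡ 1 = α_1. Error position i = 1.
  Consistency check: S_2/S_1 = 12·12 = 144 ≡ 1 = α_err ✓ (single-error assumption holds).
Step 4: error magnitude e = S_0/v_1 = S_0·∏_{j≠1}(α_1 − α_j) = 12·2 = 24 ≡ 11 (mod 13).
Step 5: correct position 1: c_1 = r_1 − e = 7 − 11 ≡ 9 (mod 13). Hence c = [9, 5, 2, 11, 7].
  Check: interpolating c through the α_i gives m(x) = 3 + 6·x (degree < 2) with m(α_i) = c_i for every i, so c is indeed a codeword.
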